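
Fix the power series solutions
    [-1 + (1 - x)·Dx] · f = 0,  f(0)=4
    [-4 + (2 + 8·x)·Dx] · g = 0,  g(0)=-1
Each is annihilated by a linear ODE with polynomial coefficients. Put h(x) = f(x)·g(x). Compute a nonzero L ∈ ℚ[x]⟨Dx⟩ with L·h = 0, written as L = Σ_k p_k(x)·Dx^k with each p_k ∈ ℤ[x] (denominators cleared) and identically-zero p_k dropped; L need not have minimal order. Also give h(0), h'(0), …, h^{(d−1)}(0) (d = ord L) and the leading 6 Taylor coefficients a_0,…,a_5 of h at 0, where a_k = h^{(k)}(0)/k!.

f: a_k = 4, 4, 4, 4, 4, 4, …
g: a_k = -1, -2, 2, -4, 10, -28, …
L₀ := L_f ⊗_s L_g (sym. prod.), ord ≤ 1.
L = (3 + 2·x) + (-1 - 3·x + 4·x^2)·Dx  (order 1).
h: a_k = -4, -12, -4, -20, 20, -92, …
ICs: h(0) = -4.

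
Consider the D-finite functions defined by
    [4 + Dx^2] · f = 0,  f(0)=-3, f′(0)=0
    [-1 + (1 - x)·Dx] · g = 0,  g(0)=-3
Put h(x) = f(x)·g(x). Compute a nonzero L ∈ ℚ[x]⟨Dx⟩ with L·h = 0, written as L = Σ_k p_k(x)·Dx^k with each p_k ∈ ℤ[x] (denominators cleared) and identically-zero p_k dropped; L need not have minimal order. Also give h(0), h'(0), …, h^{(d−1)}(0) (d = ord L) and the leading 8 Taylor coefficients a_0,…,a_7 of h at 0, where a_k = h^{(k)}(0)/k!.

L = (-4 + 4·x) + 2·Dx + (-1 + x)·Dx^2  (order 2).
h: a_k = 9, 9, -9, -9, -3, -3, -19/5, -19/5, …
ICs: h(0) = 9, h′(0) = 9.

f: a_k = -3, 0, 6, 0, -2, 0, 4/15, 0, …
g: a_k = -3, -3, -3, -3, -3, -3, -3, -3, …
Product ⇒ symmetric product L₀, ord ≤ 2.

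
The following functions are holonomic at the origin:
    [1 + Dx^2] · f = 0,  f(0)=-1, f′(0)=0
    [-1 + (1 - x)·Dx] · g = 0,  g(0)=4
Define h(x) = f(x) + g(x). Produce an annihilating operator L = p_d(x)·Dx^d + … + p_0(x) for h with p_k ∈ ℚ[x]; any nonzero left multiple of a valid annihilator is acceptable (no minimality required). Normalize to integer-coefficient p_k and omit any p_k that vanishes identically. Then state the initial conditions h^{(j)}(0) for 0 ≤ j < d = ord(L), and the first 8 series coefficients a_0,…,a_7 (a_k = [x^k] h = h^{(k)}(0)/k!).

f: a_k = -1, 0, 1/2, 0, -1/24, 0, 1/720, 0, …
g: a_k = 4, 4, 4, 4, 4, 4, 4, 4, …
L₀ := lclm(L_f,L_g); ord L₀ ≤ 2+1.
L = (-7 + 2·x - x^2) + (3 - 5·x + 3·x^2 - x^3)·Dx + (-7 + 2·x - x^2)·Dx^2 + (3 - 5·x + 3·x^2 - x^3)·Dx^3  (order 3).
h: a_k = 3, 4, 9/2, 4, 95/24, 4, 2881/720, 4, …
ICs: h(0) = 3, h′(0) = 4, h′′(0) = 9.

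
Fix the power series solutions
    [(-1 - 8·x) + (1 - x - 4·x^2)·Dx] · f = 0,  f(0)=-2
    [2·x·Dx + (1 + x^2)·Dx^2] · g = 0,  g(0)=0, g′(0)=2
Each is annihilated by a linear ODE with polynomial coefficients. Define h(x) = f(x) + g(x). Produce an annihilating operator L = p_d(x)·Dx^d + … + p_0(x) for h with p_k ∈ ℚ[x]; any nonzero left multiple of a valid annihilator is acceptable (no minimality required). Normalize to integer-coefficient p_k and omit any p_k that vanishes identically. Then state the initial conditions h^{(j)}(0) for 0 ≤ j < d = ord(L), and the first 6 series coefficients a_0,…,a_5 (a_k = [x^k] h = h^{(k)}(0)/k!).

L = (-10 + 40·x + 478·x^2 + 864·x^3 + 2496·x^4 + 384·x^6)·Dx + (28 + 246·x + 316·x^2 + 1182·x^3 + 752·x^4 + 2048·x^5 + 48·x^6 + 384·x^7)·Dx^2 + (-5 - 8·x - 32·x^2 + 104·x^3 + 197·x^4 + 128·x^5 + 288·x^6 + 16·x^7 + 64·x^8)·Dx^3  (order 3).
h: a_k = -2, 0, -10, -56/3, -58, -648/5, …
ICs: h(0) = -2, h′(0) = 0, h′′(0) = -20.

f: a_k = -2, -2, -10, -18, -58, -130, …
g: a_k = 0, 2, 0, -2/3, 0, 2/5, …
L₀ := lclm(L_f,L_g); ord L₀ ≤ 1+2.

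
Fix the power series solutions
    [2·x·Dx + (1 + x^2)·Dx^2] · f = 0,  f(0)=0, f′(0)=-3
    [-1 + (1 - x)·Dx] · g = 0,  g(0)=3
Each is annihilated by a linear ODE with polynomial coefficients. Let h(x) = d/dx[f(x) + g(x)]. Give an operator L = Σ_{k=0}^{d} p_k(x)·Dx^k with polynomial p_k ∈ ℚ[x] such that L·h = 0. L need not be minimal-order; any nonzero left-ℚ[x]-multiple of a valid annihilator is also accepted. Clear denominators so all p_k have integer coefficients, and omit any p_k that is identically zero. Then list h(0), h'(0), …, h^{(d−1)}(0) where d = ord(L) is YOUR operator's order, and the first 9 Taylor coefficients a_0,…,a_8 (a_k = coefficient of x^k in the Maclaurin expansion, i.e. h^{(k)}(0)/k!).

f: a_k = 0, -3, 0, 1, 0, -3/5, 0, 3/7, 0, …
g: a_k = 3, 3, 3, 3, 3, 3, 3, 3, 3, …
f+g: L₀ = lclm(L_f,L_g), ord ≤ 2+1.
h=h₀': d/dx-closure on L₀ ⇒ L.
L = (2 - 8·x - 6·x^2) + (-4 + 2·x - 4·x^2 - 6·x^3)·Dx + (1 - x^4)·Dx^2  (order 2).
h: a_k = 0, 6, 12, 12, 12, 18, 24, 24, 24, …
ICs: h(0) = 0, h′(0) = 6.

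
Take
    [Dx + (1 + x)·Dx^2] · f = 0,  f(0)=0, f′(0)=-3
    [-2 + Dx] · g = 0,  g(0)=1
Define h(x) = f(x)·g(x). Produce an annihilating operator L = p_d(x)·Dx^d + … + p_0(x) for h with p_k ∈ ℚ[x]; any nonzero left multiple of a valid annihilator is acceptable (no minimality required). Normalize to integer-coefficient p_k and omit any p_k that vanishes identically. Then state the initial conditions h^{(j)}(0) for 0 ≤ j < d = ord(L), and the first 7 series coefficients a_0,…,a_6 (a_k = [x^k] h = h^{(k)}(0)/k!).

L = (2 + 4·x) + (-3 - 4·x)·Dx + (1 + x)·Dx^2  (order 2).
h: a_k = 0, -3, -9/2, -4, -9/4, -11/10, -1/3, …
ICs: h(0) = 0, h′(0) = -3.

f: a_k = 0, -3, 3/2, -1, 3/4, -3/5, 1/2, …
g: a_k = 1, 2, 2, 4/3, 2/3, 4/15, 4/45, …
L₀ := L_f ⊗_s L_g (sym. prod.), ord ≤ 2.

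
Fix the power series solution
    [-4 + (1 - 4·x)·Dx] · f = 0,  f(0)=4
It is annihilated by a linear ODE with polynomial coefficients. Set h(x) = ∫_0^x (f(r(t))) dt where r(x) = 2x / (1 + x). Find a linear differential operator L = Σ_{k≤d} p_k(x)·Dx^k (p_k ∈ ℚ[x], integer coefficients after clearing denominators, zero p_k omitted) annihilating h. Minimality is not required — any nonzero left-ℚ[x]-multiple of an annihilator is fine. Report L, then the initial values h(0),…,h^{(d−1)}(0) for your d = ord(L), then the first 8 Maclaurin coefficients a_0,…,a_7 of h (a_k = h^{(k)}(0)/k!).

L = 8·Dx + (-1 + 6·x + 7·x^2)·Dx^2  (order 2).
h: a_k = 0, 4, 16, 224/3, 392, 10976/5, 38416/3, 76832, …
ICs: h(0) = 0, h′(0) = 4.

f: a_k = 4, 16, 64, 256, 1024, 4096, 16384, 65536, …
Change of var in L_f (x↦r) gives L₀.
h=∫₀ˣh₀: take L = L₀·Dx.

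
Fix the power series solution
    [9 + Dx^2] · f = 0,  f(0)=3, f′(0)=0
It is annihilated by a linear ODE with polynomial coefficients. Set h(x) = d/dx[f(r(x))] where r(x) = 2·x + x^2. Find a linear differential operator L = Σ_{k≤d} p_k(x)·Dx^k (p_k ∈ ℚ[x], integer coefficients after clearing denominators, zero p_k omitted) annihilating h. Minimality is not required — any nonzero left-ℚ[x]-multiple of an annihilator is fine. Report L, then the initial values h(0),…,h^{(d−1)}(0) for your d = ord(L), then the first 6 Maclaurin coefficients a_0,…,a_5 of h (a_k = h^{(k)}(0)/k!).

L = (39 + 144·x + 216·x^2 + 144·x^3 + 36·x^4) + (-3 - 3·x)·Dx + (1 + 2·x + x^2)·Dx^2  (order 2).
h: a_k = 0, -108, -162, 594, 1620, 1458/5, …
ICs: h(0) = 0, h′(0) = -108.

f: a_k = 3, 0, -27/2, 0, 81/8, 0, …
f∘r: x↦r, Dx↦Dx/r' in L_f ⇒ L₀.
h=h₀': d/dx-closure on L₀ ⇒ L.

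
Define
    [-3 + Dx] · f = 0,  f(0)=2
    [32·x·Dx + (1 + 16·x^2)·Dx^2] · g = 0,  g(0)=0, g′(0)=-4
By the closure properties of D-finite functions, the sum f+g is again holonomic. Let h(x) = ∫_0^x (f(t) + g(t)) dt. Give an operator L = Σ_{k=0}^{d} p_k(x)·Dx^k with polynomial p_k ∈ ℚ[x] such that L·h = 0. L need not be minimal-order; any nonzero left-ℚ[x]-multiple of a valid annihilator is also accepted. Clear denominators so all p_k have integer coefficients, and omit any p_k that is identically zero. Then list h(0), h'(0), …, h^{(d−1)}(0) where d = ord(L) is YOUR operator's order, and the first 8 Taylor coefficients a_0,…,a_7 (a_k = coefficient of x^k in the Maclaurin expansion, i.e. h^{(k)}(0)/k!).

L = (96 - 288·x - 4608·x^2 - 4608·x^3)·Dx^2 + (-41 + 1248·x^2 - 2304·x^4)·Dx^3 + (3 + 32·x + 96·x^2 + 512·x^3 + 768·x^4)·Dx^4  (order 4).
h: a_k = 0, 2, 1, 3, 91/12, 27/20, -803/24, 81/280, …
ICs: h(0) = 0, h′(0) = 2, h′′(0) = 2, h′′′(0) = 18.

f: a_k = 2, 6, 9, 9, 27/4, 81/20, 81/40, 243/280, …
g: a_k = 0, -4, 0, 64/3, 0, -1024/5, 0, 16384/7, …
f+g: L₀ = lclm(L_f,L_g), ord ≤ 1+2.
Integrate: L := L₀·Dx.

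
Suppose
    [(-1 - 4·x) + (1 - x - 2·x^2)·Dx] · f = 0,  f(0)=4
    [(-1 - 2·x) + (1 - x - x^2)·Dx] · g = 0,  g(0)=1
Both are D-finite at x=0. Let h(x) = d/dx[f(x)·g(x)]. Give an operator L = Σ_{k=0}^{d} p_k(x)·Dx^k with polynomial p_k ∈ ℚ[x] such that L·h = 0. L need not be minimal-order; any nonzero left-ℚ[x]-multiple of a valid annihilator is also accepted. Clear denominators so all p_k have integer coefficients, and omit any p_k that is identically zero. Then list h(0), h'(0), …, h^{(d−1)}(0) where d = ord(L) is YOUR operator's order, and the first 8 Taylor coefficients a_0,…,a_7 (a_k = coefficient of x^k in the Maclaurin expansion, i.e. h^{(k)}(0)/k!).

f: a_k = 4, 4, 12, 20, 44, 84, 172, 340, …
g: a_k = 1, 1, 2, 3, 5, 8, 13, 21, …
Product ⇒ symmetric product L₀, ord ≤ 1.
Differentiate: ansatz ord ≤ ord L₀ ⇒ L.
L = (12 + 6·x - 36·x^2 - 112·x^3 + 36·x^4 + 180·x^5 + 80·x^6) + (-2 + 21·x^2 - 8·x^3 - 50·x^4 + 3·x^5 + 42·x^6 + 16·x^7)·Dx  (order 1).
h: a_k = 8, 48, 156, 480, 1280, 3288, 8008, 19008, …
ICs: h(0) = 8.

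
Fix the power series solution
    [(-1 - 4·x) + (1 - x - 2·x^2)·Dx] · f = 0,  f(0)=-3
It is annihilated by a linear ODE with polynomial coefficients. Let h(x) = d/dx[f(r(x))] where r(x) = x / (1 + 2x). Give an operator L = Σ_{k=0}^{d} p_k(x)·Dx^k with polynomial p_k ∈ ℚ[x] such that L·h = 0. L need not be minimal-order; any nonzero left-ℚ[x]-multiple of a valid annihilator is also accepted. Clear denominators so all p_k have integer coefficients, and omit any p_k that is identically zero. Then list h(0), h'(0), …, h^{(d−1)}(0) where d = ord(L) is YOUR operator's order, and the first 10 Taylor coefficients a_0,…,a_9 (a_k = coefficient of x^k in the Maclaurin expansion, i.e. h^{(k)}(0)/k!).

L = 2 + (-1 - 11·x - 36·x^2 - 36·x^3)·Dx  (order 1).
h: a_k = -3, -6, 27, -108, 405, -1458, 5103, -17496, 59049, -196830, …
ICs: h(0) = -3.

f: a_k = -3, -3, -9, -15, -33, -63, -129, -255, -513, -1023, …
h₀=f(r): pull back L_f along r ⇒ L₀.
Differentiate: ansatz ord ≤ ord L₀ ⇒ L.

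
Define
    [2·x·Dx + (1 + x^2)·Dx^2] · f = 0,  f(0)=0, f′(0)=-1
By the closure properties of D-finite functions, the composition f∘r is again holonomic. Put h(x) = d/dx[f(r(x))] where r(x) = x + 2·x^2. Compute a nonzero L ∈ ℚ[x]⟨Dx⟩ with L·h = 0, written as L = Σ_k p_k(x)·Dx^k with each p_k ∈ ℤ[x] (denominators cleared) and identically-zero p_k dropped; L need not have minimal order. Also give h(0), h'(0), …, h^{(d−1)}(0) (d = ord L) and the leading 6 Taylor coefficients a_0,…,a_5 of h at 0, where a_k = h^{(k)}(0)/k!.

f: a_k = 0, -1, 0, 1/3, 0, -1/5, …
Substitute x→r, Dx→(1/r')Dx; clear ⇒ L₀.
h₀' ⇒ L via d/dx closure of L₀.
L = (-4 + 2·x + 16·x^2 + 48·x^3 + 48·x^4) + (1 + 4·x + x^2 + 8·x^3 + 20·x^4 + 16·x^5)·Dx  (order 1).
h: a_k = -1, -4, 1, 8, 19, 4, …
ICs: h(0) = -1.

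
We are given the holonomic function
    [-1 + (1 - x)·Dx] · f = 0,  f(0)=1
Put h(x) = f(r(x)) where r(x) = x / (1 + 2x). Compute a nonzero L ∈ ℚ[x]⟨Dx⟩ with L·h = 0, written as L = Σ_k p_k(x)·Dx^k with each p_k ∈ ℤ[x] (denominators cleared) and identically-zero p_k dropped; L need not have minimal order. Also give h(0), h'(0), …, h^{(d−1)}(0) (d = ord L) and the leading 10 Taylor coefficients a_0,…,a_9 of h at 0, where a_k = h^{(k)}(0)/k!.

L = -1 + (1 + 3·x + 2·x^2)·Dx  (order 1).
h: a_k = 1, 1, -1, 1, -1, 1, -1, 1, -1, 1, …
ICs: h(0) = 1.

f: a_k = 1, 1, 1, 1, 1, 1, 1, 1, 1, 1, …
Substitute x→r, Dx→(1/r')Dx; clear ⇒ L₀.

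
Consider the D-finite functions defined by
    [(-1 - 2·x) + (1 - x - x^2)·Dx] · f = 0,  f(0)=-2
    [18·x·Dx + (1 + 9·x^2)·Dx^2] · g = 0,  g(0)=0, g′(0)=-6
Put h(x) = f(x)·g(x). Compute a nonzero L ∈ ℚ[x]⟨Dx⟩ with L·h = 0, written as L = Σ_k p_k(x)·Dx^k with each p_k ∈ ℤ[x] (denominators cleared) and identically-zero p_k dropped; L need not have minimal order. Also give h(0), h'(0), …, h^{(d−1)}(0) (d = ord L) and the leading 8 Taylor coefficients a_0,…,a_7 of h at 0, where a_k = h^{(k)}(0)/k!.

L = (2 + 18·x + 54·x^2) + (2 - 14·x + 36·x^2 + 54·x^3)·Dx + (-1 + x - 8·x^2 + 9·x^3 + 9·x^4)·Dx^2  (order 2).
h: a_k = 0, 12, 12, -12, 0, 912/5, 912/5, -30972/35, …
ICs: h(0) = 0, h′(0) = 12.

f: a_k = -2, -2, -4, -6, -10, -16, -26, -42, …
g: a_k = 0, -6, 0, 18, 0, -486/5, 0, 4374/7, …
Sym-product of L_f,L_g gives L₀ (≤ ord 2).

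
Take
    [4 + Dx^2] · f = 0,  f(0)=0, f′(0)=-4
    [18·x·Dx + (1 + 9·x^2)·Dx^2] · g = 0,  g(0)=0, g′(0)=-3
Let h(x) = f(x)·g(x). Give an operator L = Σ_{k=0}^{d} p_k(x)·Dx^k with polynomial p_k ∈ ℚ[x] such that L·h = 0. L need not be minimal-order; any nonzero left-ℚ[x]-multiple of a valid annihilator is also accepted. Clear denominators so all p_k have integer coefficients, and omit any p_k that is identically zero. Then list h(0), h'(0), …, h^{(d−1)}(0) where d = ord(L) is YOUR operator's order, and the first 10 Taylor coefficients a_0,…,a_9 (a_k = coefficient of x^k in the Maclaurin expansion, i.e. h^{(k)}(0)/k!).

L = (2080 + 50256·x^2 + 89424·x^4 + 186624·x^6 + 419904·x^8) + (3168·x + 38880·x^3 + 139968·x^5 + 419904·x^7)·Dx + (572 + 13788·x^2 + 33048·x^4 + 93312·x^6 + 209952·x^8)·Dx^2 + (792·x + 9720·x^3 + 34992·x^5 + 104976·x^7)·Dx^3 + (13 + 306·x^2 + 2673·x^4 + 11664·x^6 + 26244·x^8)·Dx^4  (order 4).
h: a_k = 0, 0, 12, 0, -44, 0, 220, 0, -20764/15, 0, …
ICs: h(0) = 0, h′(0) = 0, h′′(0) = 24, h′′′(0) = 0.

f: a_k = 0, -4, 0, 8/3, 0, -8/15, 0, 16/315, 0, -8/2835, …
g: a_k = 0, -3, 0, 9, 0, -243/5, 0, 2187/7, 0, -2187, …
Product ⇒ symmetric product L₀, ord ≤ 4.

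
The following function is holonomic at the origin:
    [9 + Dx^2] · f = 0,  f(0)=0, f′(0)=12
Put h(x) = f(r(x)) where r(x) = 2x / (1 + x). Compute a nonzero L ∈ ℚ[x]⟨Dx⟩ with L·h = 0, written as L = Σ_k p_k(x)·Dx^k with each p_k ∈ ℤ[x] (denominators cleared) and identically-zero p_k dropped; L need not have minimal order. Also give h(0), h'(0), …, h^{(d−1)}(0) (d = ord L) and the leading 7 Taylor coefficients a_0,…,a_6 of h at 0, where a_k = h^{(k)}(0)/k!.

f: a_k = 0, 12, 0, -18, 0, 81/10, 0, …
Change of var in L_f (x↦r) gives L₀.
L = 36 + (2 + 6·x + 6·x^2 + 2·x^3)·Dx + (1 + 4·x + 6·x^2 + 4·x^3 + x^4)·Dx^2  (order 2).
h: a_k = 0, 24, -24, -120, 408, -2904/5, 120, …
ICs: h(0) = 0, h′(0) = 24.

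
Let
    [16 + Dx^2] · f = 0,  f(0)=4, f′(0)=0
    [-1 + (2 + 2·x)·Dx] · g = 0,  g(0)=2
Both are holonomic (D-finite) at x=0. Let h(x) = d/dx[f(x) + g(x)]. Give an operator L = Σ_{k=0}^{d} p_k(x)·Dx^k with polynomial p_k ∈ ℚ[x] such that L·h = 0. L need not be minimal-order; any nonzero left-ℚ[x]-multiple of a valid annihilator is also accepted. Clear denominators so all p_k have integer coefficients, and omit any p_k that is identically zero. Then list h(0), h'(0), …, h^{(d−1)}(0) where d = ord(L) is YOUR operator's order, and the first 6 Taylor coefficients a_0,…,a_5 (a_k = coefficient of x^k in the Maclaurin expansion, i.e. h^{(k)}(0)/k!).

f: a_k = 4, 0, -32, 0, 128/3, 0, …
g: a_k = 2, 1, -1/4, 1/8, -5/64, 7/128, …
f+g: L₀ = lclm(L_f,L_g), ord ≤ 2+1.
Differentiate: ansatz ord ≤ ord L₀ ⇒ L.
L = (-1264 - 2048·x - 1024·x^2) + (-2144 - 6240·x - 6144·x^2 - 2048·x^3)·Dx + (-79 - 128·x - 64·x^2)·Dx^2 + (-134 - 390·x - 384·x^2 - 128·x^3)·Dx^3  (order 3).
h: a_k = 1, -129/2, 3/8, 8177/48, 35/128, -525233/3840, …
ICs: h(0) = 1, h′(0) = -129/2, h′′(0) = 3/4.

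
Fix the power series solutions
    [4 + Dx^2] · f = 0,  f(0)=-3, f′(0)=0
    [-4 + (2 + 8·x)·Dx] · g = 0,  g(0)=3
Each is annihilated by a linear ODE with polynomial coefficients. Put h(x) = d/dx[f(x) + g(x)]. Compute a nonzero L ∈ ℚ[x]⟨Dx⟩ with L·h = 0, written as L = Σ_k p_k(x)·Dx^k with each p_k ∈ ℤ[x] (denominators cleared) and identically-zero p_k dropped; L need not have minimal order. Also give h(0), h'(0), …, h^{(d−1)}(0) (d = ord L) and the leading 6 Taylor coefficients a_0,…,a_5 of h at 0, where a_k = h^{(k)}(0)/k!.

L = (-32 - 16·x - 32·x^2) + (-4 - 24·x - 48·x^2 - 64·x^3)·Dx + (-8 - 4·x - 8·x^2)·Dx^2 + (-1 - 6·x - 12·x^2 - 16·x^3)·Dx^3  (order 3).
h: a_k = 6, 0, 36, -128, 420, -7552/5, …
ICs: h(0) = 6, h′(0) = 0, h′′(0) = 72.

f: a_k = -3, 0, 6, 0, -2, 0, …
g: a_k = 3, 6, -6, 12, -30, 84, …
f+g: L₀ = lclm(L_f,L_g), ord ≤ 2+1.
h₀' ⇒ L via d/dx closure of L₀.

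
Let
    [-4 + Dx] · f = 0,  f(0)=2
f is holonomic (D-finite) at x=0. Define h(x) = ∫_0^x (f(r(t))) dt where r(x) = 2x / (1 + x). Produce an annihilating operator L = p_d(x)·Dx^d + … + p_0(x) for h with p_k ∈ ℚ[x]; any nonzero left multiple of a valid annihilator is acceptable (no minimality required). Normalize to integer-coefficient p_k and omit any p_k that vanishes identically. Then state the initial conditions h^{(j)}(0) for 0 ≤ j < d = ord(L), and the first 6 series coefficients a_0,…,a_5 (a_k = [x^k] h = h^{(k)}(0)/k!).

f: a_k = 2, 8, 16, 64/3, 64/3, 256/15, …
f∘r: x↦r, Dx↦Dx/r' in L_f ⇒ L₀.
∫: right-multiply L₀ by Dx.
L = -8·Dx + (1 + 2·x + x^2)·Dx^2  (order 2).
h: a_k = 0, 2, 8, 16, 44/3, 16/15, …
ICs: h(0) = 0, h′(0) = 2.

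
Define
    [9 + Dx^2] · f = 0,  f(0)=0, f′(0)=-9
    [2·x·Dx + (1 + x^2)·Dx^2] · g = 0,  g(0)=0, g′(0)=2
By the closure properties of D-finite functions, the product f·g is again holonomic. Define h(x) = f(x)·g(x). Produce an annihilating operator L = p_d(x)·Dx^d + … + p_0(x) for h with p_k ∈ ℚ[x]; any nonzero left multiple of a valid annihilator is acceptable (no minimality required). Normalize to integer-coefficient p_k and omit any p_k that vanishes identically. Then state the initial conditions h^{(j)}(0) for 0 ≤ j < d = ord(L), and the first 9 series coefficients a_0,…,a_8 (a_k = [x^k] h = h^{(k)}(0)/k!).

L = (1170 + 3834·x^2 + 4779·x^4 + 2916·x^6 + 729·x^8) + (396·x + 1044·x^3 + 972·x^5 + 324·x^7)·Dx + (220 + 768·x^2 + 1026·x^4 + 648·x^6 + 162·x^8)·Dx^2 + (44·x + 116·x^3 + 108·x^5 + 36·x^7)·Dx^3 + (10 + 38·x^2 + 55·x^4 + 36·x^6 + 9·x^8)·Dx^4  (order 4).
h: a_k = 0, 0, -18, 0, 33, 0, -99/4, 0, 117/8, …
ICs: h(0) = 0, h′(0) = 0, h′′(0) = -36, h′′′(0) = 0.

f: a_k = 0, -9, 0, 27/2, 0, -243/40, 0, 729/560, 0, …
g: a_k = 0, 2, 0, -2/3, 0, 2/5, 0, -2/7, 0, …
L₀ := L_f ⊗_s L_g (sym. prod.), ord ≤ 4.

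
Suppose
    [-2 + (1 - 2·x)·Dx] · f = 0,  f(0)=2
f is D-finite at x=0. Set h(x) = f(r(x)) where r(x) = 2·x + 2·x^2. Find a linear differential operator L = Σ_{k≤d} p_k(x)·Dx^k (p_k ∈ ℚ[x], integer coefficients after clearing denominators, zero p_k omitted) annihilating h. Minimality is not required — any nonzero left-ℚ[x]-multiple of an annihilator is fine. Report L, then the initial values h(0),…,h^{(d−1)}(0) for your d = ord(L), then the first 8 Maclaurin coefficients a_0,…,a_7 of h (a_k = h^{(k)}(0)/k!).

L = (4 + 8·x) + (-1 + 4·x + 4·x^2)·Dx  (order 1).
h: a_k = 2, 8, 40, 192, 928, 4480, 21632, 104448, …
ICs: h(0) = 2.

f: a_k = 2, 4, 8, 16, 32, 64, 128, 256, …
h₀=f(r): pull back L_f along r ⇒ L₀.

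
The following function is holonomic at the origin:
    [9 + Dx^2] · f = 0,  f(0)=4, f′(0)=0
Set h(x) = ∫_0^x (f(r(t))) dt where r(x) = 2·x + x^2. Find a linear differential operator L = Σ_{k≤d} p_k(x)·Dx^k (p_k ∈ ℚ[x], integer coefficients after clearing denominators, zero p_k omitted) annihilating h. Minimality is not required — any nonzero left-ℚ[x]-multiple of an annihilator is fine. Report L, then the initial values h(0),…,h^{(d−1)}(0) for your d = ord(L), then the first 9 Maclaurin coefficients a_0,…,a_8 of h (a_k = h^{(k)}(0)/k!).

L = (36 + 108·x + 108·x^2 + 36·x^3)·Dx - Dx^2 + (1 + x)·Dx^3  (order 3).
h: a_k = 0, 4, 0, -24, -18, 198/5, 72, 324/35, -837/10, …
ICs: h(0) = 0, h′(0) = 4, h′′(0) = 0.

f: a_k = 4, 0, -18, 0, 27/2, 0, -81/20, 0, 729/1120, …
Substitute x→r, Dx→(1/r')Dx; clear ⇒ L₀.
h=∫₀ˣh₀: take L = L₀·Dx.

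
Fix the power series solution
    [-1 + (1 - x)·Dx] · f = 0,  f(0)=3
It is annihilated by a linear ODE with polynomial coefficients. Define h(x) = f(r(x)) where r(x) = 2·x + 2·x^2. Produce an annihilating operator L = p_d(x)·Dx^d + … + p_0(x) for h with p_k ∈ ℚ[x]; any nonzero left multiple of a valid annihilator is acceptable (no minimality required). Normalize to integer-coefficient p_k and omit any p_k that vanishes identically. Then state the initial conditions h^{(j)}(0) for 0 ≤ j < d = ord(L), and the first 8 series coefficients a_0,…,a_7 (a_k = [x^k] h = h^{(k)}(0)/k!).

L = (2 + 4·x) + (-1 + 2·x + 2·x^2)·Dx  (order 1).
h: a_k = 3, 6, 18, 48, 132, 360, 984, 2688, …
ICs: h(0) = 3.

f: a_k = 3, 3, 3, 3, 3, 3, 3, 3, …
Substitute x→r, Dx→(1/r')Dx; clear ⇒ L₀.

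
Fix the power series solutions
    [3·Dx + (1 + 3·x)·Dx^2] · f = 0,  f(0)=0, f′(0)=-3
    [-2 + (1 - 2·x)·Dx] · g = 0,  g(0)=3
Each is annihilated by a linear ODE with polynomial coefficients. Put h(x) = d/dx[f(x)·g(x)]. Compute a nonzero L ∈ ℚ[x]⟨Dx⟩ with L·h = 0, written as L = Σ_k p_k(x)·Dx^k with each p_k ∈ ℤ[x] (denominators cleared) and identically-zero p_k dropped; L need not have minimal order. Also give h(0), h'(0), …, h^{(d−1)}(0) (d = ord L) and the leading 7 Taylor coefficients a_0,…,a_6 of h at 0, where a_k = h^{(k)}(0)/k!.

f: a_k = 0, -3, 9/2, -9, 81/4, -243/5, 243/2, …
g: a_k = 3, 6, 12, 24, 48, 96, 192, …
f·g: L₀ = L_f ⊗_s L_g, ord ≤ 2·1.
h=h₀': d/dx-closure on L₀ ⇒ L.
L = 24 + 30·x·Dx + (-1 - x + 6·x^2)·Dx^2  (order 2).
h: a_k = -9, -9, -108, -45, -1683/2, 837/5, -30852/5, …
ICs: h(0) = -9, h′(0) = -9.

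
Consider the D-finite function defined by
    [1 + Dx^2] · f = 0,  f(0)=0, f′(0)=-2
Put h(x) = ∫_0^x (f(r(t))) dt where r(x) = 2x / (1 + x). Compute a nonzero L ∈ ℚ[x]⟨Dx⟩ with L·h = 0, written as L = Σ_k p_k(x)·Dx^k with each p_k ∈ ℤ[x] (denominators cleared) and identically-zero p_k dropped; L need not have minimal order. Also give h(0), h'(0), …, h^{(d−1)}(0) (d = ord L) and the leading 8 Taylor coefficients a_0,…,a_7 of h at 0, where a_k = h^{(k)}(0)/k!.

L = 4·Dx + (2 + 6·x + 6·x^2 + 2·x^3)·Dx^2 + (1 + 4·x + 6·x^2 + 4·x^3 + x^4)·Dx^3  (order 3).
h: a_k = 0, 0, -2, 4/3, -1/3, -4/5, 86/45, -20/7, …
ICs: h(0) = 0, h′(0) = 0, h′′(0) = -4.

f: a_k = 0, -2, 0, 1/3, 0, -1/60, 0, 1/2520, …
Substitute x→r, Dx→(1/r')Dx; clear ⇒ L₀.
Integrate: L := L₀·Dx.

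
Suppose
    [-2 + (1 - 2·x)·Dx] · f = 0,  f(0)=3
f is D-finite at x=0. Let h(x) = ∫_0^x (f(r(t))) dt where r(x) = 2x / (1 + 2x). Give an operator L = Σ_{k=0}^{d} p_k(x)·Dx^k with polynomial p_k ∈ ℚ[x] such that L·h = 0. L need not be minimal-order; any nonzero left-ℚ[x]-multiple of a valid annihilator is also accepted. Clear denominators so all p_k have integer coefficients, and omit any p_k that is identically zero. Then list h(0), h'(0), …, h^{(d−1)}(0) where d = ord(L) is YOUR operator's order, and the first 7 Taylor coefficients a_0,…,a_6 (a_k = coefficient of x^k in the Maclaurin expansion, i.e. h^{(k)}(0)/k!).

L = 4·Dx + (-1 + 4·x^2)·Dx^2  (order 2).
h: a_k = 0, 3, 6, 8, 12, 96/5, 32, …
ICs: h(0) = 0, h′(0) = 3.

f: a_k = 3, 6, 12, 24, 48, 96, 192, …
L₀ from L_f via x↦r, Dx↦r'^{-1}Dx.
h=∫₀ˣh₀: take L = L₀·Dx.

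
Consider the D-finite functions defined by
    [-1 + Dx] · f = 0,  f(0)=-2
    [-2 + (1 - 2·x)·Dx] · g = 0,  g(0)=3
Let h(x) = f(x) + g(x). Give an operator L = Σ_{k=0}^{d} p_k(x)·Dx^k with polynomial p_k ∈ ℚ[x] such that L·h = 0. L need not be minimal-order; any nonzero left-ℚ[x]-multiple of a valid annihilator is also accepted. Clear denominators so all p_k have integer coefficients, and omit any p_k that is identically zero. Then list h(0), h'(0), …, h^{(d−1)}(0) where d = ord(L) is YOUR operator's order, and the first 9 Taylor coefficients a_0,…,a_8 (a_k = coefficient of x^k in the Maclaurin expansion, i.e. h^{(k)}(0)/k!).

f: a_k = -2, -2, -1, -1/3, -1/12, -1/60, -1/360, -1/2520, -1/20160, …
g: a_k = 3, 6, 12, 24, 48, 96, 192, 384, 768, …
L₀ := lclm(L_f,L_g); ord L₀ ≤ 1+1.
L = (6 + 4·x) + (-7 - 4·x + 4·x^2)·Dx + (1 - 4·x^2)·Dx^2  (order 2).
h: a_k = 1, 4, 11, 71/3, 575/12, 5759/60, 69119/360, 967679/2520, 15482879/20160, …
ICs: h(0) = 1, h′(0) = 4.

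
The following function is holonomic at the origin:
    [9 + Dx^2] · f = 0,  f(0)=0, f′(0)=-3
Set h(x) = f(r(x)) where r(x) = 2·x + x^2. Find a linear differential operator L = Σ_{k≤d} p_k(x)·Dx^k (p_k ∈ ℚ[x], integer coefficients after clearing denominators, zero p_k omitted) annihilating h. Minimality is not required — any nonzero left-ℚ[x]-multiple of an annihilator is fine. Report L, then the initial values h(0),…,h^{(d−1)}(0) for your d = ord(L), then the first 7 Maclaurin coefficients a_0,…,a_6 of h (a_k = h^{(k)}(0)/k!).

L = (36 + 108·x + 108·x^2 + 36·x^3) - Dx + (1 + x)·Dx^2  (order 2).
h: a_k = 0, -6, -3, 36, 54, -189/5, -315/2, …
ICs: h(0) = 0, h′(0) = -6.

f: a_k = 0, -3, 0, 9/2, 0, -81/40, 0, …
Substitute x→r, Dx→(1/r')Dx; clear ⇒ L₀.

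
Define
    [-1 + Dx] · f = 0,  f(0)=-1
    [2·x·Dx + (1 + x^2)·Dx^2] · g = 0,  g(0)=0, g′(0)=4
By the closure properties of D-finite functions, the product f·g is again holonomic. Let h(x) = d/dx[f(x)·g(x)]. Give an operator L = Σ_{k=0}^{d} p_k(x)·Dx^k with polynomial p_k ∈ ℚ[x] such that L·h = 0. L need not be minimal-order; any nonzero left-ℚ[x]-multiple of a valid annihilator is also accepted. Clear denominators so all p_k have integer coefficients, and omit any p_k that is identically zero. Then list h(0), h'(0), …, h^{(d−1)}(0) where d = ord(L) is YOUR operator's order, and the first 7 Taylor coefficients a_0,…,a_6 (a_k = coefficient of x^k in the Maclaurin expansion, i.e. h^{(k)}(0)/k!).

f: a_k = -1, -1, -1/2, -1/6, -1/24, -1/120, -1/720, …
g: a_k = 0, 4, 0, -4/3, 0, 4/5, 0, …
Sym-product of L_f,L_g gives L₀ (≤ ord 2).
h=h₀': d/dx-closure on L₀ ⇒ L.
L = (1 + 5·x - 3·x^2 + x^3) + (-6·x + 4·x^2 - 2·x^3)·Dx + (-1 + x - x^2 + x^3)·Dx^2  (order 2).
h: a_k = -4, -8, -2, 8/3, -3/2, -11/3, 31/20, …
ICs: h(0) = -4, h′(0) = -8.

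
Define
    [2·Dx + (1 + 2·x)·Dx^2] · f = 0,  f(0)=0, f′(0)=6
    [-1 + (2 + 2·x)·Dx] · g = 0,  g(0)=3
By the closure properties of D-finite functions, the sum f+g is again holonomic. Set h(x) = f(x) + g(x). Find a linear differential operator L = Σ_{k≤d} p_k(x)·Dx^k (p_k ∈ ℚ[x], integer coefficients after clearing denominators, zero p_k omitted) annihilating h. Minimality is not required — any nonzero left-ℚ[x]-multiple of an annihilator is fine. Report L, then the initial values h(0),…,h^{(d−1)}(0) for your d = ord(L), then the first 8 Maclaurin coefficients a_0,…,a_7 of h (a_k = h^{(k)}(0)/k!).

L = (10 + 4·x)·Dx + (29 + 52·x + 20·x^2)·Dx^2 + (6 + 22·x + 24·x^2 + 8·x^3)·Dx^3  (order 3).
h: a_k = 3, 15/2, -51/8, 131/16, -1551/128, 24681/1280, -32831/1024, 787125/14336, …
ICs: h(0) = 3, h′(0) = 15/2, h′′(0) = -51/4.

f: a_k = 0, 6, -6, 8, -12, 96/5, -32, 384/7, …
g: a_k = 3, 3/2, -3/8, 3/16, -15/128, 21/256, -63/1024, 99/2048, …
L₀ := lclm(L_f,L_g); ord L₀ ≤ 2+1.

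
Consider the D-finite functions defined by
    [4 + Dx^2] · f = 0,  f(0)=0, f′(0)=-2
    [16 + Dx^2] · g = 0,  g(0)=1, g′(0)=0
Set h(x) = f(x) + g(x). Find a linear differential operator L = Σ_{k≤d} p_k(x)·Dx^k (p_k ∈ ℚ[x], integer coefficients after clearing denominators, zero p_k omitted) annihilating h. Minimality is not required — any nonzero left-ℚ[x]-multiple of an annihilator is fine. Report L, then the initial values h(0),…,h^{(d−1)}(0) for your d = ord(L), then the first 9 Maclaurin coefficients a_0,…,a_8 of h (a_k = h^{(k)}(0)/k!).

f: a_k = 0, -2, 0, 4/3, 0, -4/15, 0, 8/315, 0, …
g: a_k = 1, 0, -8, 0, 32/3, 0, -256/45, 0, 512/315, …
f+g: L₀ = lclm(L_f,L_g), ord ≤ 2+2.
L = 64 + 20·Dx^2 + Dx^4  (order 4).
h: a_k = 1, -2, -8, 4/3, 32/3, -4/15, -256/45, 8/315, 512/315, …
ICs: h(0) = 1, h′(0) = -2, h′′(0) = -16, h′′′(0) = 8.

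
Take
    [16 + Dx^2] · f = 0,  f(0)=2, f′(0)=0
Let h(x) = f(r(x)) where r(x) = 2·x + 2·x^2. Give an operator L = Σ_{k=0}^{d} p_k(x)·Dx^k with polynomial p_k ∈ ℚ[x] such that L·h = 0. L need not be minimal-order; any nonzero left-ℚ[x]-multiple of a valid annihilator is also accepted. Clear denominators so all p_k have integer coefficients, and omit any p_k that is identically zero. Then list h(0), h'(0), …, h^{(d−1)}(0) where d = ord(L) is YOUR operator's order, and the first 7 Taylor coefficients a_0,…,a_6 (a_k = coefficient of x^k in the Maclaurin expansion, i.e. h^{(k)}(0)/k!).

f: a_k = 2, 0, -16, 0, 64/3, 0, -512/45, …
h₀=f(r): pull back L_f along r ⇒ L₀.
L = (64 + 384·x + 768·x^2 + 512·x^3) - 2·Dx + (1 + 2·x)·Dx^2  (order 2).
h: a_k = 2, 0, -64, -128, 832/3, 4096/3, 59392/45, …
ICs: h(0) = 2, h′(0) = 0.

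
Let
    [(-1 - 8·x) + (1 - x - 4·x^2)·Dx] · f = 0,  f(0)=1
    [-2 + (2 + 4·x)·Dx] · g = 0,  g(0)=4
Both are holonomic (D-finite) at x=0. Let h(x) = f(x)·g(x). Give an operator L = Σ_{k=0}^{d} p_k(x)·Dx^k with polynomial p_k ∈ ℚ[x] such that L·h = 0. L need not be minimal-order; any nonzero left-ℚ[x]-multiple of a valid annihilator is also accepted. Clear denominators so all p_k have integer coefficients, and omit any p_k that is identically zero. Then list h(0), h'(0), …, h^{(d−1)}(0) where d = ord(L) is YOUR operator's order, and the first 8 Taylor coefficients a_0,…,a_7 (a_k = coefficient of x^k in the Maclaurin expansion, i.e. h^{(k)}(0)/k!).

f: a_k = 1, 1, 5, 9, 29, 65, 181, 441, …
g: a_k = 4, 4, -2, 2, -5/2, 7/2, -21/4, 33/4, …
f·g: L₀ = L_f ⊗_s L_g, ord ≤ 1·1.
L = (2 + 9·x + 12·x^2) + (-1 - x + 6·x^2 + 8·x^3)·Dx  (order 1).
h: a_k = 4, 8, 22, 56, 283/2, 369, 3719/4, 2414, …
ICs: h(0) = 4.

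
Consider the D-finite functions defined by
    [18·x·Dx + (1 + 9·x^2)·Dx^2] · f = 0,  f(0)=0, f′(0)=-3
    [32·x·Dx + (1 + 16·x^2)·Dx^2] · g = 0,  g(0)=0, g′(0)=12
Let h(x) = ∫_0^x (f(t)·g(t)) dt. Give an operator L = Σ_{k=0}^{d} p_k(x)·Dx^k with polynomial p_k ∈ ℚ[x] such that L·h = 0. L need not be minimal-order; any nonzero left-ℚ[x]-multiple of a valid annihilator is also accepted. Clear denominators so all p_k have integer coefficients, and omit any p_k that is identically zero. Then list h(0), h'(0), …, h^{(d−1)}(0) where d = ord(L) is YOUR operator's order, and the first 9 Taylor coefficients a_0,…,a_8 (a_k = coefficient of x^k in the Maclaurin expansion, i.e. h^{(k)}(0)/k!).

L = (-3456·x - 144000·x^3 - 1327104·x^5 + 4147200·x^7 + 71663616·x^9)·Dx^2 + (-100 - 11532·x^2 - 259200·x^4 - 1161216·x^6 + 14515200·x^8 + 107495424·x^10)·Dx^3 + (-200·x - 7880·x^3 - 86400·x^5 + 194112·x^7 + 8294400·x^9 + 35831808·x^11)·Dx^4 + (-1 - 50·x^2 - 769·x^4 + 110736·x^8 + 1036800·x^10 + 2985984·x^12)·Dx^5  (order 5).
h: a_k = 0, 0, 0, -12, 0, 60, 0, -15012/35, 0, …
ICs: h(0) = 0, h′(0) = 0, h′′(0) = 0, h′′′(0) = -72, h′′′′(0) = 0.

f: a_k = 0, -3, 0, 9, 0, -243/5, 0, 2187/7, 0, …
g: a_k = 0, 12, 0, -64, 0, 3072/5, 0, -49152/7, 0, …
h₀=f·g: eliminate ⇒ L₀, order ≤ 2·2.
∫: right-multiply L₀ by Dx.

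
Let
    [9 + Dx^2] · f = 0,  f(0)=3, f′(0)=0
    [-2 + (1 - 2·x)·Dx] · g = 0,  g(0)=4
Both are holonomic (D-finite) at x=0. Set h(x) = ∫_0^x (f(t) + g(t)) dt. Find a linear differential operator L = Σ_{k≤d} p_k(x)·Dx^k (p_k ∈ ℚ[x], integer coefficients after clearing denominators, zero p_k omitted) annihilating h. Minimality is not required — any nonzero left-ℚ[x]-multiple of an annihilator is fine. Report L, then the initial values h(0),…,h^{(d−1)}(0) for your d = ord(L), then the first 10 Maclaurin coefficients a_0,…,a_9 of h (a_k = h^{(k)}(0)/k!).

L = (-594 + 648·x - 648·x^2)·Dx + (153 - 630·x + 972·x^2 - 648·x^3)·Dx^2 + (-66 + 72·x - 72·x^2)·Dx^3 + (17 - 70·x + 108·x^2 - 72·x^3)·Dx^4  (order 4).
h: a_k = 0, 7, 4, 5/6, 8, 593/40, 64/3, 2891/80, 64, 4589707/40320, …
ICs: h(0) = 0, h′(0) = 7, h′′(0) = 8, h′′′(0) = 5.

f: a_k = 3, 0, -27/2, 0, 81/8, 0, -243/80, 0, 2187/4480, 0, …
g: a_k = 4, 8, 16, 32, 64, 128, 256, 512, 1024, 2048, …
Sum ⇒ L₀ = lclm(L_f,L_g) in ℚ(x)⟨Dx⟩.
Integrate: L := L₀·Dx.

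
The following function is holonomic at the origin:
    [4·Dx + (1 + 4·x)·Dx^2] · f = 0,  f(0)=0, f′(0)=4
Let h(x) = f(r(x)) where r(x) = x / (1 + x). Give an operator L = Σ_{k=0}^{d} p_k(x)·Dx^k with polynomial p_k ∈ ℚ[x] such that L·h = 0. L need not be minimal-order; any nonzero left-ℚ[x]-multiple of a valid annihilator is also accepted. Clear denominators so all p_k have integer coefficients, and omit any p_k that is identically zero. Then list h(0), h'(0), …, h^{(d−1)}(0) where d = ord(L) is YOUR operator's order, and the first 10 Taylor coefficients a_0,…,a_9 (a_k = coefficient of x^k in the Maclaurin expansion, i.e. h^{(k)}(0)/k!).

L = (6 + 10·x)·Dx + (1 + 6·x + 5·x^2)·Dx^2  (order 2).
h: a_k = 0, 4, -12, 124/3, -156, 3124/5, -2604, 78124/7, -48828, 1953124/9, …
ICs: h(0) = 0, h′(0) = 4.

f: a_k = 0, 4, -8, 64/3, -64, 1024/5, -2048/3, 16384/7, -8192, 262144/9, …
Change of var in L_f (x↦r) gives L₀.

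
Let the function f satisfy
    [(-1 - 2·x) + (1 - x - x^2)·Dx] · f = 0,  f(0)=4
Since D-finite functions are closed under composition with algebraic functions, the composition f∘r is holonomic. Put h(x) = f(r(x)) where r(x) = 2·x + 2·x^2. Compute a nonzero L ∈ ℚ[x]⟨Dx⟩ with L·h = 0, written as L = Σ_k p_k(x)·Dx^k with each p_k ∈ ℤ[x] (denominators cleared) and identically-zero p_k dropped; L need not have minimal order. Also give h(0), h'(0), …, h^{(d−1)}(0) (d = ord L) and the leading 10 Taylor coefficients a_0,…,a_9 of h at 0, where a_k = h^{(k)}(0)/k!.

L = (2 + 12·x + 24·x^2 + 16·x^3) + (-1 + 2·x + 6·x^2 + 8·x^3 + 4·x^4)·Dx  (order 1).
h: a_k = 4, 8, 40, 160, 640, 2592, 10464, 42240, 170560, 688640, …
ICs: h(0) = 4.

f: a_k = 4, 4, 8, 12, 20, 32, 52, 84, 136, 220, …
h₀=f(r): pull back L_f along r ⇒ L₀.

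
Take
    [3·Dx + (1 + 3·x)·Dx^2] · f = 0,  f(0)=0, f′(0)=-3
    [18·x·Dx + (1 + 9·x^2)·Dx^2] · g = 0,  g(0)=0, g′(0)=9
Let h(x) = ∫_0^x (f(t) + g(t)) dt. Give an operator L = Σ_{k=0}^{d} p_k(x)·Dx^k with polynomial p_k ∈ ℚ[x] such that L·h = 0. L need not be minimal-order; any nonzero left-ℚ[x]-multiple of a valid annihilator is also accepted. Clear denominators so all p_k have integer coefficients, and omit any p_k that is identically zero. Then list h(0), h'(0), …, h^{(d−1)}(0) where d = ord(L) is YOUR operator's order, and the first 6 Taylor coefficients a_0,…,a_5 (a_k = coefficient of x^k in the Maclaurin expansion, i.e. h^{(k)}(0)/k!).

f: a_k = 0, -3, 9/2, -9, 81/4, -243/5, …
g: a_k = 0, 9, 0, -27, 0, 729/5, …
Sum ⇒ L₀ = lclm(L_f,L_g) in ℚ(x)⟨Dx⟩.
h=∫h₀ ⇒ L = L₀·Dx.
L = (-18 - 162·x + 486·x^2 + 486·x^3)·Dx^2 + (-12 - 36·x + 972·x^3 + 972·x^4)·Dx^3 + (-1 + 3·x + 18·x^2 + 54·x^3 + 243·x^4 + 243·x^5)·Dx^4  (order 4).
h: a_k = 0, 0, 3, 3/2, -9, 81/20, …
ICs: h(0) = 0, h′(0) = 0, h′′(0) = 6, h′′′(0) = 9.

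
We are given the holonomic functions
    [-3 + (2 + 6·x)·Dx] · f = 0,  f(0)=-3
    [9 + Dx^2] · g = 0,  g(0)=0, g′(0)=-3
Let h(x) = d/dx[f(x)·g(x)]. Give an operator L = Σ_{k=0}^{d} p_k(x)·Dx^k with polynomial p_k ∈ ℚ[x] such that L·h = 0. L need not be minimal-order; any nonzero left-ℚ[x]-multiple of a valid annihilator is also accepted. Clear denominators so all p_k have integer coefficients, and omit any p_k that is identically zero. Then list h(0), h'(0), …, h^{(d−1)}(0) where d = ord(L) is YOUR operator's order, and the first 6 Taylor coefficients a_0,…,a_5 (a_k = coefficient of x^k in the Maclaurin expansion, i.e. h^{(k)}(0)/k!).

f: a_k = -3, -9/2, 27/8, -81/16, 1215/128, -5103/256, …
g: a_k = 0, -3, 0, 9/2, 0, -81/40, …
L₀ := L_f ⊗_s L_g (sym. prod.), ord ≤ 2.
Derive L from L₀ (diff closure).
L = (477 + 3888·x + 11016·x^2 + 15552·x^3 + 11664·x^4) + (-12 - 324·x - 1296·x^2 - 1296·x^3)·Dx + (28 + 264·x + 972·x^2 + 1728·x^3 + 1296·x^4)·Dx^2  (order 2).
h: a_k = 9, 27, -567/8, -81/4, -4617/128, 177147/640, …
ICs: h(0) = 9, h′(0) = 27.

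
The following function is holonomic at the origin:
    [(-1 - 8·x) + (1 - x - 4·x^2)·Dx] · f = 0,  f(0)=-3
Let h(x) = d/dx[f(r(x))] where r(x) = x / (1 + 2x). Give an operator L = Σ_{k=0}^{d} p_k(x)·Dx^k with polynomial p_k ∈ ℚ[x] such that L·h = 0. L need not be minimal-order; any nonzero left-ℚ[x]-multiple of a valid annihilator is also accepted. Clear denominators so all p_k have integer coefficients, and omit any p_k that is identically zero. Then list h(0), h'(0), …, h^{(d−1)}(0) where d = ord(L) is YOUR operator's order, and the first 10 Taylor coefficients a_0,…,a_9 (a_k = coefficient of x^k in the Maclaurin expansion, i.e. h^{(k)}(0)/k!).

f: a_k = -3, -3, -15, -27, -87, -195, -543, -1323, -3495, -8787, …
f∘r: x↦r, Dx↦Dx/r' in L_f ⇒ L₀.
h₀' ⇒ L via d/dx closure of L₀.
L = (6 + 12·x + 72·x^2 + 80·x^3) + (-1 - 15·x - 54·x^2 - 36·x^3 + 40·x^4)·Dx  (order 1).
h: a_k = -3, -18, 63, -324, 1425, -6102, 25347, -103176, 413397, -1635930, …
ICs: h(0) = -3.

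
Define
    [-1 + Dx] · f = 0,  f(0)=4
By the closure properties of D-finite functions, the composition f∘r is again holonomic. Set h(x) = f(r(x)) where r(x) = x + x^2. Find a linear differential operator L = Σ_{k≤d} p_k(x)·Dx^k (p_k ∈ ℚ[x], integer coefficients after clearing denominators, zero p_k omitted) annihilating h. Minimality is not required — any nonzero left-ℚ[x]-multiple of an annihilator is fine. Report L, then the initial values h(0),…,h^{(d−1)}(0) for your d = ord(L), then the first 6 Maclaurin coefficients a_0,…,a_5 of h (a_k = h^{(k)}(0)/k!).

L = (-1 - 2·x) + Dx  (order 1).
h: a_k = 4, 4, 6, 14/3, 25/6, 27/10, …
ICs: h(0) = 4.

f: a_k = 4, 4, 2, 2/3, 1/6, 1/30, …
Change of var in L_f (x↦r) gives L₀.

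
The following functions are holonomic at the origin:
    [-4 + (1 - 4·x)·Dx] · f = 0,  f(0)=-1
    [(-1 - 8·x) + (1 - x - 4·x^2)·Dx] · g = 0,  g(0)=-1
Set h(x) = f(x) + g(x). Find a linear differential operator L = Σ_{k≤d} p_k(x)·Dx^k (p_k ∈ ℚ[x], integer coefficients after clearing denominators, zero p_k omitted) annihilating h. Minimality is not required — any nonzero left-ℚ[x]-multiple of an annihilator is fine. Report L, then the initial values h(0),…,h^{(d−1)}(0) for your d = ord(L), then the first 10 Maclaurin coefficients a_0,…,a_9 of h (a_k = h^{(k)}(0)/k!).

L = (8 - 288·x + 384·x^2 - 512·x^3) + (22 - 8·x - 288·x^2 + 640·x^3 - 1024·x^4)·Dx + (-3 + 23·x - 56·x^2 + 32·x^3 + 128·x^4 - 256·x^5)·Dx^2  (order 2).
h: a_k = -2, -5, -21, -73, -285, -1089, -4277, -16825, -66701, -265073, …
ICs: h(0) = -2, h′(0) = -5.

f: a_k = -1, -4, -16, -64, -256, -1024, -4096, -16384, -65536, -262144, …
g: a_k = -1, -1, -5, -9, -29, -65, -181, -441, -1165, -2929, …
L₀ := lclm(L_f,L_g); ord L₀ ≤ 1+1.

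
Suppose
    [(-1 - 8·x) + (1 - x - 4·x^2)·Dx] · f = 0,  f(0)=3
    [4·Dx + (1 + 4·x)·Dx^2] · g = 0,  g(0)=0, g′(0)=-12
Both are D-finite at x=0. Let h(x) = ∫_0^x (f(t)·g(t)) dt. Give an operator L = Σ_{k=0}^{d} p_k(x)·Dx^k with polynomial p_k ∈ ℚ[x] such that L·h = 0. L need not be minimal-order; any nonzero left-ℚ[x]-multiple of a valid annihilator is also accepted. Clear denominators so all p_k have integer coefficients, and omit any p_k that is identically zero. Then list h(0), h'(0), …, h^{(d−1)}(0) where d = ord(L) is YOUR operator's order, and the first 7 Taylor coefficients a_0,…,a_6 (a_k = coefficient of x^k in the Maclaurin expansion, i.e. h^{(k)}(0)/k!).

f: a_k = 3, 3, 15, 27, 87, 195, 543, …
g: a_k = 0, -12, 24, -64, 192, -3072/5, 2048, …
Product ⇒ symmetric product L₀, ord ≤ 2.
h=∫h₀ ⇒ L = L₀·Dx.
L = (12 + 64·x)·Dx + (-2 + 28·x + 80·x^2)·Dx^2 + (-1 - 3·x + 8·x^2 + 16·x^3)·Dx^3  (order 3).
h: a_k = 0, 0, -18, 12, -75, 84, -2186/5, …
ICs: h(0) = 0, h′(0) = 0, h′′(0) = -36.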